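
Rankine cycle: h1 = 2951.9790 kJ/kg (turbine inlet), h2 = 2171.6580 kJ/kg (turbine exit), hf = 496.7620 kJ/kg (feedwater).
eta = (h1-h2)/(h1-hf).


W = 780.3210 kJ/kg
Q_in = 2455.2170 kJ/kg
eta = 0.3178 = 31.7822%

eta = 31.7822%


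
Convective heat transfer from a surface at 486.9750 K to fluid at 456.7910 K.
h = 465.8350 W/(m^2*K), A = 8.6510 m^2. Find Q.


dT = 30.1840 K
Q = 465.8350 * 8.6510 * 30.1840 = 121639.6662 W

121639.6662 W


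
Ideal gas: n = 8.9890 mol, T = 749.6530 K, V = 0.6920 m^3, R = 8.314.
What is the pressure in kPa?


P = nRT/V = 8.9890 * 8.314 * 749.6530 / 0.6920
= 56024.9766 / 0.6920 = 80960.9489 Pa = 80.9609 kPa

80.9609 kPa


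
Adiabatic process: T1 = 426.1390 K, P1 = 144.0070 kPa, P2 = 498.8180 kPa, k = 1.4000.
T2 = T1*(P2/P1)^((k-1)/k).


(k-1)/k = 0.2857
(P2/P1)^exp = 1.4261
T2 = 426.1390 * 1.4261 = 607.7303 K

607.7303 K


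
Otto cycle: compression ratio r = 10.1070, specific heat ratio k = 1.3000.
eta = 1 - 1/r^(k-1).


r^(k-1) = 2.0016
eta = 1 - 1/2.0016 = 0.5004 = 50.0410%

50.0410%


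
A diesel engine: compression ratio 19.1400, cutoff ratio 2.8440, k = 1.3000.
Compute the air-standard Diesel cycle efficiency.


r^(k-1) = 2.4243
rc^k = 3.8914
eta = 0.5025 = 50.2464%

50.2464%


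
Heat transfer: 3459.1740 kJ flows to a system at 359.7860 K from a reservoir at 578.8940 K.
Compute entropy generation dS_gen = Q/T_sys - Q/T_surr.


dS_sys = 3459.1740/359.7860 = 9.6145 kJ/K
dS_surr = -3459.1740/578.8940 = -5.9755 kJ/K
dS_gen = 9.6145 - 5.9755 = 3.6390 kJ/K (irreversible)

dS_gen = 3.6390 kJ/K, irreversible


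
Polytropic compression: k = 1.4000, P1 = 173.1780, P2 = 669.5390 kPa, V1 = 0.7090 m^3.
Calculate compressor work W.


(k-1)/k = 0.2857
(P2/P1)^exp = 1.4716
W = 3.5000 * 173.1780 * 0.7090 * (1.4716 - 1) = 202.6738 kJ

202.6738 kJ


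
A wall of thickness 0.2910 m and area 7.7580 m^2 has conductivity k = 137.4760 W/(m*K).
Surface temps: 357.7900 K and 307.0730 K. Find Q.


dT = 50.7170 K
Q = 137.4760 * 7.7580 * 50.7170 / 0.2910 = 185881.9544 W

185881.9544 W


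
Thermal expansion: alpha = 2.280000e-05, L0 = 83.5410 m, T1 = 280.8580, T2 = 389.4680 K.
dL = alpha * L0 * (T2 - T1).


dT = 108.6100 K
dL = 2.280000e-05 * 83.5410 * 108.6100 = 0.206873 m
L_final = 83.747873 m

dL = 0.206873 m


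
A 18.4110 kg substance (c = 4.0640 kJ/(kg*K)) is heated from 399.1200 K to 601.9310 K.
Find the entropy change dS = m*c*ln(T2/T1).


T2/T1 = 1.5081
ln(T2/T1) = 0.4109
dS = 18.4110 * 4.0640 * 0.4109 = 30.7430 kJ/K

30.7430 kJ/K


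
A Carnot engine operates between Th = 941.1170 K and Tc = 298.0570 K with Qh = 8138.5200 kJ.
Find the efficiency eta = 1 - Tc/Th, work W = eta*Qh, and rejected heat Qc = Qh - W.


eta = 1 - 298.0570/941.1170 = 0.6833
W = 0.6833 * 8138.5200 = 5561.0053 kJ
Qc = 8138.5200 - 5561.0053 = 2577.5147 kJ

eta = 68.3294%, W = 5561.0053 kJ, Qc = 2577.5147 kJ


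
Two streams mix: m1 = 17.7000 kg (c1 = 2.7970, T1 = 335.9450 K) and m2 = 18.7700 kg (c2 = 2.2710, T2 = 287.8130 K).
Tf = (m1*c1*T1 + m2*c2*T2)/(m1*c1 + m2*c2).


num = 28900.1053
den = 92.1336
Tf = 313.6762 K

313.6762 K


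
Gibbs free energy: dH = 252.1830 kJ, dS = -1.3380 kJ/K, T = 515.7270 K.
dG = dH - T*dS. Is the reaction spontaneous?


T*dS = 515.7270 * -1.3380 = -690.0427 kJ
dG = 252.1830 + 690.0427 = 942.2257 kJ (non-spontaneous)

dG = 942.2257 kJ, non-spontaneous


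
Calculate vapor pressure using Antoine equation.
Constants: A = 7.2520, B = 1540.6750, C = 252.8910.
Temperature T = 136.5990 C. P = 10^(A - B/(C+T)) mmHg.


C+T = 389.4900
B/(C+T) = 3.9556
log10(P) = 7.2520 - 3.9556 = 3.2964
P = 10^3.2964 = 1978.6936 mmHg

1978.6936 mmHg


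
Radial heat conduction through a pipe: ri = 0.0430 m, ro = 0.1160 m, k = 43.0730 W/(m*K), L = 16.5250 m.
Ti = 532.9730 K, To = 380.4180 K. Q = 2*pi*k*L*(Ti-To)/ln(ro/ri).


dT = 152.5550 K
ln(ro/ri) = 0.9924
Q = 2*pi*43.0730*16.5250*152.5550 / 0.9924 = 687496.4999 W

687496.4999 W


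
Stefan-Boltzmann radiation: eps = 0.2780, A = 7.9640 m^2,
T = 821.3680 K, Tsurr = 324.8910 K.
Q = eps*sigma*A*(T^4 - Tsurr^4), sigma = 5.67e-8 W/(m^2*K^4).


T^4 = 4.5515e+11
Tsurr^4 = 1.1142e+10
Q = 0.2780 * 5.67e-8 * 7.9640 * 4.4400e+11 = 55737.3987 W

55737.3987 W


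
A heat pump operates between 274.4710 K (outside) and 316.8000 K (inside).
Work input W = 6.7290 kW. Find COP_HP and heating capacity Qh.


COP = 316.8000 / 42.3290 = 7.4842
Qh = 7.4842 * 6.7290 = 50.3614 kW

COP = 7.4842, Qh = 50.3614 kW


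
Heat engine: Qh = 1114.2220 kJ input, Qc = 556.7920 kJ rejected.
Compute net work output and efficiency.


W = 1114.2220 - 556.7920 = 557.4300 kJ
eta = 557.4300 / 1114.2220 = 0.5003 = 50.0286%

W = 557.4300 kJ, eta = 50.0286%


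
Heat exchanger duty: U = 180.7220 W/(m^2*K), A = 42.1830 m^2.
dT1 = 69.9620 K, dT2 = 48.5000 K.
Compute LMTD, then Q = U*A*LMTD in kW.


LMTD = 58.5772 K
Q = 180.7220 * 42.1830 * 58.5772 = 446557.0143 W = 446.5570 kW

446.5570 kW


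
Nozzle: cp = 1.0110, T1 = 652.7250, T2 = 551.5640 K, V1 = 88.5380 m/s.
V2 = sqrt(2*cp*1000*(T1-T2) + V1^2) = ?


dT = 101.1610 K
2*cp*1000*dT = 204547.5420
V1^2 = 7838.9774
V2 = sqrt(212386.5194) = 460.8541 m/s

460.8541 m/s


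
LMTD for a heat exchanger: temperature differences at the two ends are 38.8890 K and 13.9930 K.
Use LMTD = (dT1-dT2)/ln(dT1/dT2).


dT1/dT2 = 2.7792
ln(dT1/dT2) = 1.0222
LMTD = 24.8960 / 1.0222 = 24.3564 K

24.3564 K


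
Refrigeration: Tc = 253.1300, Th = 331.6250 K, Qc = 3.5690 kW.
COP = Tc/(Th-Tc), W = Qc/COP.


COP = 253.1300 / 78.4950 = 3.2248
W = 3.5690 / 3.2248 = 1.1067 kW

COP = 3.2248, W = 1.1067 kW


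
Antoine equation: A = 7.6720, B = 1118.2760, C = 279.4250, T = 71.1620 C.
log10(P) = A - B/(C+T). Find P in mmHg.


C+T = 350.5870
B/(C+T) = 3.1897
log10(P) = 7.6720 - 3.1897 = 4.4823
P = 10^4.4823 = 30358.1525 mmHg

30358.1525 mmHg


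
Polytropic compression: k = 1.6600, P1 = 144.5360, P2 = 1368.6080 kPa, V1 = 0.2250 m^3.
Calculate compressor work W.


(k-1)/k = 0.3976
(P2/P1)^exp = 2.4444
W = 2.5152 * 144.5360 * 0.2250 * (2.4444 - 1) = 118.1419 kJ

118.1419 kJ


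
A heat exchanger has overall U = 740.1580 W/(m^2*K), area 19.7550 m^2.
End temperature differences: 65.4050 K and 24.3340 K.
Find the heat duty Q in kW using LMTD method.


LMTD = 41.5394 K
Q = 740.1580 * 19.7550 * 41.5394 = 607381.5602 W = 607.3816 kW

607.3816 kW


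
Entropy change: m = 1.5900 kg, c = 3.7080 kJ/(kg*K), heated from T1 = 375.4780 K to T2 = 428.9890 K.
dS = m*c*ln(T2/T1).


T2/T1 = 1.1425
ln(T2/T1) = 0.1332
dS = 1.5900 * 3.7080 * 0.1332 = 0.7855 kJ/K

0.7855 kJ/K


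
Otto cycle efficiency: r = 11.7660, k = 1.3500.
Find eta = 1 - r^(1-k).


r^(k-1) = 2.3698
eta = 1 - 1/2.3698 = 0.5780 = 57.8032%

57.8032%


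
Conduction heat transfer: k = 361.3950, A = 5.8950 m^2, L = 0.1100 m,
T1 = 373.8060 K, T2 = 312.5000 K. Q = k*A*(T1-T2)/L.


dT = 61.3060 K
Q = 361.3950 * 5.8950 * 61.3060 / 0.1100 = 1187343.1329 W

1187343.1329 W


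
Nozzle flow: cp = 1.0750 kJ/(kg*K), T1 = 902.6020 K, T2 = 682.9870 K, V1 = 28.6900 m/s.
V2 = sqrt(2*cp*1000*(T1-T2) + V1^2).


dT = 219.6150 K
2*cp*1000*dT = 472172.2500
V1^2 = 823.1161
V2 = sqrt(472995.3661) = 687.7466 m/s

687.7466 m/s


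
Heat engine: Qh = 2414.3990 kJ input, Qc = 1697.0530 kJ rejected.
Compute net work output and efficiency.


W = 2414.3990 - 1697.0530 = 717.3460 kJ
eta = 717.3460 / 2414.3990 = 0.2971 = 29.7112%

W = 717.3460 kJ, eta = 29.7112%


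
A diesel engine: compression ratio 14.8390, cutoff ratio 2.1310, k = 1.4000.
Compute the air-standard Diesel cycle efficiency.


r^(k-1) = 2.9415
rc^k = 2.8841
eta = 0.5955 = 59.5460%

59.5460%


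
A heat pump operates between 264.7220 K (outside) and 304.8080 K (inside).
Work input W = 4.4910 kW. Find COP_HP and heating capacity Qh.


COP = 304.8080 / 40.0860 = 7.6039
Qh = 7.6039 * 4.4910 = 34.1489 kW

COP = 7.6039, Qh = 34.1489 kW


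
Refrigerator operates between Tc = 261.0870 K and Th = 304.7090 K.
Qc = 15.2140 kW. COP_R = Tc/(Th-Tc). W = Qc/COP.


COP = 261.0870 / 43.6220 = 5.9852
W = 15.2140 / 5.9852 = 2.5419 kW

COP = 5.9852, W = 2.5419 kW


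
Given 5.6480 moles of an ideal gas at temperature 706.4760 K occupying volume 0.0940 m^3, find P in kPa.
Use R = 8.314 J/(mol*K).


P = nRT/V = 5.6480 * 8.314 * 706.4760 / 0.0940
= 33174.3270 / 0.0940 = 352918.3722 Pa = 352.9184 kPa

352.9184 kPa


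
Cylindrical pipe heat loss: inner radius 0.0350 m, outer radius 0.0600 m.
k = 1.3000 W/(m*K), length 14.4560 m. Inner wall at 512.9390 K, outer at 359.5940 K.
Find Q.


dT = 153.3450 K
ln(ro/ri) = 0.5390
Q = 2*pi*1.3000*14.4560*153.3450 / 0.5390 = 33593.4830 W

33593.4830 W


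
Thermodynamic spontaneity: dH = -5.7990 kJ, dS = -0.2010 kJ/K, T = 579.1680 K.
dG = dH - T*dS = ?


T*dS = 579.1680 * -0.2010 = -116.4128 kJ
dG = -5.7990 + 116.4128 = 110.6138 kJ (non-spontaneous)

dG = 110.6138 kJ, non-spontaneous


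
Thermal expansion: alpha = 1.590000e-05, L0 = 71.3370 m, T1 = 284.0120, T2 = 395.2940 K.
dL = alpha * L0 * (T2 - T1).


dT = 111.2820 K
dL = 1.590000e-05 * 71.3370 * 111.2820 = 0.126223 m
L_final = 71.463223 m

dL = 0.126223 m


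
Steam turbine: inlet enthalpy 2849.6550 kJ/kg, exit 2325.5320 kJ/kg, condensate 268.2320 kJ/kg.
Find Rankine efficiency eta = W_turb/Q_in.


W = 524.1230 kJ/kg
Q_in = 2581.4230 kJ/kg
eta = 0.2030 = 20.3036%

eta = 20.3036%


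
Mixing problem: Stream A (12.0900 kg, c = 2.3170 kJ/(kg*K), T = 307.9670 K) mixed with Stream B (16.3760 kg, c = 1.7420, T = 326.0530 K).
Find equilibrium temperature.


num = 17928.2461
den = 56.5395
Tf = 317.0923 K

317.0923 K


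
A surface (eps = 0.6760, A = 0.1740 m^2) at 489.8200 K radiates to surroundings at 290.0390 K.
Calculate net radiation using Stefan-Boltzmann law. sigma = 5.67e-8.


T^4 = 5.7563e+10
Tsurr^4 = 7.0766e+09
Q = 0.6760 * 5.67e-8 * 0.1740 * 5.0487e+10 = 336.7102 W

336.7102 W


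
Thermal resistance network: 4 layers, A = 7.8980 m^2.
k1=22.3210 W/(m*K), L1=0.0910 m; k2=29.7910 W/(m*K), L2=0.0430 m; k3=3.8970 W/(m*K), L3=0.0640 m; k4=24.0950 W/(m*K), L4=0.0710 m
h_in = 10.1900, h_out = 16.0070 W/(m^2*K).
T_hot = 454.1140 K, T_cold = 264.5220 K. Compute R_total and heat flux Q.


R_conv_in = 1/(10.1900*7.8980) = 0.0124
R_1 = 0.0910/(22.3210*7.8980) = 0.0005
R_2 = 0.0430/(29.7910*7.8980) = 0.0002
R_3 = 0.0640/(3.8970*7.8980) = 0.0021
R_4 = 0.0710/(24.0950*7.8980) = 0.0004
R_conv_out = 1/(16.0070*7.8980) = 0.0079
R_total = 0.0235 K/W
Q = 189.5920 / 0.0235 = 8072.3148 W

R_total = 0.0235 K/W, Q = 8072.3148 W


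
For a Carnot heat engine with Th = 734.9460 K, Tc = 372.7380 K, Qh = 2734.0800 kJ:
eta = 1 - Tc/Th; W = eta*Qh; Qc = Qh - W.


eta = 1 - 372.7380/734.9460 = 0.4928
W = 0.4928 * 2734.0800 = 1347.4536 kJ
Qc = 2734.0800 - 1347.4536 = 1386.6264 kJ

eta = 49.2836%, W = 1347.4536 kJ, Qc = 1386.6264 kJ


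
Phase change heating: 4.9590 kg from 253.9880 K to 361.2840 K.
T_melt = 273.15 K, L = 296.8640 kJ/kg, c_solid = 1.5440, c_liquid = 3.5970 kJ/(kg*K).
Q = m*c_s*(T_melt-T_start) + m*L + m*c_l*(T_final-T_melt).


Q1 (sensible, solid) = 4.9590 * 1.5440 * 19.1620 = 146.7176 kJ
Q2 (latent) = 4.9590 * 296.8640 = 1472.1486 kJ
Q3 (sensible, liquid) = 4.9590 * 3.5970 * 88.1340 = 1572.0923 kJ
Q_total = 3190.9584 kJ

3190.9584 kJ


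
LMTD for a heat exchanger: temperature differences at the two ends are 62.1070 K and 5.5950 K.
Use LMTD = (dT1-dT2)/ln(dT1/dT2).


dT1/dT2 = 11.1004
ln(dT1/dT2) = 2.4070
LMTD = 56.5120 / 2.4070 = 23.4783 K

23.4783 K


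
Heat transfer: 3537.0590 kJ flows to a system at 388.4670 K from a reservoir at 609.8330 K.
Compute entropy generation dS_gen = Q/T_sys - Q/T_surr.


dS_sys = 3537.0590/388.4670 = 9.1052 kJ/K
dS_surr = -3537.0590/609.8330 = -5.8000 kJ/K
dS_gen = 9.1052 - 5.8000 = 3.3051 kJ/K (irreversible)

dS_gen = 3.3051 kJ/K, irreversible


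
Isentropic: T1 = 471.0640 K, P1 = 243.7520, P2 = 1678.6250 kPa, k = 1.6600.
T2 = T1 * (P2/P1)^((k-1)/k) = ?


(k-1)/k = 0.3976
(P2/P1)^exp = 2.1537
T2 = 471.0640 * 2.1537 = 1014.5252 K

1014.5252 K


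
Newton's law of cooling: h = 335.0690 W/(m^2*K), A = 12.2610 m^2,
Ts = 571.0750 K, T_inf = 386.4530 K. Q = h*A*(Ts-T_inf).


dT = 184.6220 K
Q = 335.0690 * 12.2610 * 184.6220 = 758479.0564 W

758479.0564 W


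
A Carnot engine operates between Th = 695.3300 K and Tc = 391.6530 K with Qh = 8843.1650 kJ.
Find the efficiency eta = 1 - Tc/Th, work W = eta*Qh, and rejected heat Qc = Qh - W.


eta = 1 - 391.6530/695.3300 = 0.4367
W = 0.4367 * 8843.1650 = 3862.1458 kJ
Qc = 8843.1650 - 3862.1458 = 4981.0192 kJ

eta = 43.6738%, W = 3862.1458 kJ, Qc = 4981.0192 kJ


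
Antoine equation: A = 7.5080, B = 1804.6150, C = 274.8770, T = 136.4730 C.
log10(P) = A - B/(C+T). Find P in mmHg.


C+T = 411.3500
B/(C+T) = 4.3871
log10(P) = 7.5080 - 4.3871 = 3.1209
P = 10^3.1209 = 1321.1289 mmHg

1321.1289 mmHg


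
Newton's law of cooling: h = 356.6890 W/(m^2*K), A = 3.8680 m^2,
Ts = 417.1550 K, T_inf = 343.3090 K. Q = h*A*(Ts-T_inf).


dT = 73.8460 K
Q = 356.6890 * 3.8680 * 73.8460 = 101883.3362 W

101883.3362 W


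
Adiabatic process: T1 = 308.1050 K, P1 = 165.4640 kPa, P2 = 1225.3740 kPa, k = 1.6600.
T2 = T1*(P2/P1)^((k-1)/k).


(k-1)/k = 0.3976
(P2/P1)^exp = 2.2168
T2 = 308.1050 * 2.2168 = 683.0138 K

683.0138 K


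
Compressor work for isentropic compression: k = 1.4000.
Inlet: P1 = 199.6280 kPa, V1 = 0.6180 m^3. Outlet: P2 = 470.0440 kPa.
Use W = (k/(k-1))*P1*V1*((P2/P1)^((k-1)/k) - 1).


(k-1)/k = 0.2857
(P2/P1)^exp = 1.2772
W = 3.5000 * 199.6280 * 0.6180 * (1.2772 - 1) = 119.6976 kJ

119.6976 kJ


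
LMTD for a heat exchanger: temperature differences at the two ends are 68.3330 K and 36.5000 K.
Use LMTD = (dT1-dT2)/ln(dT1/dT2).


dT1/dT2 = 1.8721
ln(dT1/dT2) = 0.6271
LMTD = 31.8330 / 0.6271 = 50.7638 K

50.7638 K


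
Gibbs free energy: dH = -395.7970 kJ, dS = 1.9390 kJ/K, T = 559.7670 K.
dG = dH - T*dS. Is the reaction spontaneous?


T*dS = 559.7670 * 1.9390 = 1085.3882 kJ
dG = -395.7970 - 1085.3882 = -1481.1852 kJ (spontaneous)

dG = -1481.1852 kJ, spontaneous


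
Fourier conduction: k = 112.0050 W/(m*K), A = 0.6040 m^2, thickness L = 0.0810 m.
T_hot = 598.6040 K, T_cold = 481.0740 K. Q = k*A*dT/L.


dT = 117.5300 K
Q = 112.0050 * 0.6040 * 117.5300 / 0.0810 = 98160.7948 W

98160.7948 W


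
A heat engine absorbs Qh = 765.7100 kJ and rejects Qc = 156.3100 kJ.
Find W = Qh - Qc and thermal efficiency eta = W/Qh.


W = 765.7100 - 156.3100 = 609.4000 kJ
eta = 609.4000 / 765.7100 = 0.7959 = 79.5863%

W = 609.4000 kJ, eta = 79.5863%


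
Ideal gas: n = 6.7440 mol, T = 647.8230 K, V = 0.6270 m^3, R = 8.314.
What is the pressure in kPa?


P = nRT/V = 6.7440 * 8.314 * 647.8230 / 0.6270
= 36323.1868 / 0.6270 = 57931.7175 Pa = 57.9317 kPa

57.9317 kPa


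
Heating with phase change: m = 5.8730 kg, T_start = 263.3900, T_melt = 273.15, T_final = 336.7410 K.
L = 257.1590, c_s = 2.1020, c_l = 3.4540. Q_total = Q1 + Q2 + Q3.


Q1 (sensible, solid) = 5.8730 * 2.1020 * 9.7600 = 120.4876 kJ
Q2 (latent) = 5.8730 * 257.1590 = 1510.2948 kJ
Q3 (sensible, liquid) = 5.8730 * 3.4540 * 63.5910 = 1289.9652 kJ
Q_total = 2920.7476 kJ

2920.7476 kJ


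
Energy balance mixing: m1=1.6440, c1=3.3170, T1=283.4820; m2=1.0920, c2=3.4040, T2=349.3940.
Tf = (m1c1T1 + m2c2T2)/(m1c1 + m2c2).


num = 2844.6255
den = 9.1703
Tf = 310.1993 K

310.1993 K


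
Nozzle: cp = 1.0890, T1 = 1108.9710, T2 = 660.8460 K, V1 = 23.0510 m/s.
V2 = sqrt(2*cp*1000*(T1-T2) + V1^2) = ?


dT = 448.1250 K
2*cp*1000*dT = 976016.2500
V1^2 = 531.3486
V2 = sqrt(976547.5986) = 988.2042 m/s

988.2042 m/s


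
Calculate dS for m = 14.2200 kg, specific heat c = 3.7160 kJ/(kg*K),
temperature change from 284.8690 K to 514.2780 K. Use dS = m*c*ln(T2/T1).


T2/T1 = 1.8053
ln(T2/T1) = 0.5907
dS = 14.2200 * 3.7160 * 0.5907 = 31.2153 kJ/K

31.2153 kJ/K


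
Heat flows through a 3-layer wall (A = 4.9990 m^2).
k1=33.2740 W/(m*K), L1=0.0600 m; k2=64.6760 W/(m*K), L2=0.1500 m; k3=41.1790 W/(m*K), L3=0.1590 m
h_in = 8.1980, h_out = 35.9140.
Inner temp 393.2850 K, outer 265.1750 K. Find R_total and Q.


R_conv_in = 1/(8.1980*4.9990) = 0.0244
R_1 = 0.0600/(33.2740*4.9990) = 0.0004
R_2 = 0.1500/(64.6760*4.9990) = 0.0005
R_3 = 0.1590/(41.1790*4.9990) = 0.0008
R_conv_out = 1/(35.9140*4.9990) = 0.0056
R_total = 0.0316 K/W
Q = 128.1100 / 0.0316 = 4058.2110 W

R_total = 0.0316 K/W, Q = 4058.2110 W


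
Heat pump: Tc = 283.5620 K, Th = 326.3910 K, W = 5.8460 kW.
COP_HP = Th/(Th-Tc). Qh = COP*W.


COP = 326.3910 / 42.8290 = 7.6208
Qh = 7.6208 * 5.8460 = 44.5512 kW

COP = 7.6208, Qh = 44.5512 kW


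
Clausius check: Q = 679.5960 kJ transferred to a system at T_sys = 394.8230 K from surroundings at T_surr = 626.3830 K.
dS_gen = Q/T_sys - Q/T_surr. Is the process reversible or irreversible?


dS_sys = 679.5960/394.8230 = 1.7213 kJ/K
dS_surr = -679.5960/626.3830 = -1.0850 kJ/K
dS_gen = 1.7213 - 1.0850 = 0.6363 kJ/K (irreversible)

dS_gen = 0.6363 kJ/K, irreversible


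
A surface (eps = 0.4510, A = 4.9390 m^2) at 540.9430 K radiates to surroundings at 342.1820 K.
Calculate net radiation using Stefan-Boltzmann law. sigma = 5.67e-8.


T^4 = 8.5626e+10
Tsurr^4 = 1.3710e+10
Q = 0.4510 * 5.67e-8 * 4.9390 * 7.1916e+10 = 9082.9362 W

9082.9362 W


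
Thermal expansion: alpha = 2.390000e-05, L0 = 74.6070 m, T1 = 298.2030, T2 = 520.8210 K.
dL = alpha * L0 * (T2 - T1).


dT = 222.6180 K
dL = 2.390000e-05 * 74.6070 * 222.6180 = 0.396952 m
L_final = 75.003952 m

dL = 0.396952 m


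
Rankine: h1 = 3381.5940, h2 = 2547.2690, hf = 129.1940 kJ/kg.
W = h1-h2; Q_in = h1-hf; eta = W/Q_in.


W = 834.3250 kJ/kg
Q_in = 3252.4000 kJ/kg
eta = 0.2565 = 25.6526%

eta = 25.6526%


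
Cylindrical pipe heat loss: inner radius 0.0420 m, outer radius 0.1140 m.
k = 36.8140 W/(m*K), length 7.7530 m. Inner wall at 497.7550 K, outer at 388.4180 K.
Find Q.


dT = 109.3370 K
ln(ro/ri) = 0.9985
Q = 2*pi*36.8140*7.7530*109.3370 / 0.9985 = 196367.3165 W

196367.3165 W


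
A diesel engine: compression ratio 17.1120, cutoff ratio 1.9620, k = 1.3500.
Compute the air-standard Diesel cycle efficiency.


r^(k-1) = 2.7018
rc^k = 2.4840
eta = 0.5771 = 57.7082%

57.7082%


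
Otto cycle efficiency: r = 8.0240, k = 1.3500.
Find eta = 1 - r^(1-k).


r^(k-1) = 2.0727
eta = 1 - 1/2.0727 = 0.5175 = 51.7538%

51.7538%


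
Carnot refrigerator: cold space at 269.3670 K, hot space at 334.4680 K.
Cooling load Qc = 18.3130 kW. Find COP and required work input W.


COP = 269.3670 / 65.1010 = 4.1377
W = 18.3130 / 4.1377 = 4.4259 kW

COP = 4.1377, W = 4.4259 kW


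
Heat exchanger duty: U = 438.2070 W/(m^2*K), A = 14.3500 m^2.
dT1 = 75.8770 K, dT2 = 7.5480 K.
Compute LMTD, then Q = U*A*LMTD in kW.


LMTD = 29.6075 K
Q = 438.2070 * 14.3500 * 29.6075 = 186179.6792 W = 186.1797 kW

186.1797 kW


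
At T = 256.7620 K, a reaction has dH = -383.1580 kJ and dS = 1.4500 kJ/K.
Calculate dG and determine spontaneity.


T*dS = 256.7620 * 1.4500 = 372.3049 kJ
dG = -383.1580 - 372.3049 = -755.4629 kJ (spontaneous)

dG = -755.4629 kJ, spontaneous


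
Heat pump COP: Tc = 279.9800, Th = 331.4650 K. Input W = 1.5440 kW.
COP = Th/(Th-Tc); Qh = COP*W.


COP = 331.4650 / 51.4850 = 6.4381
Qh = 6.4381 * 1.5440 = 9.9404 kW

COP = 6.4381, Qh = 9.9404 kW


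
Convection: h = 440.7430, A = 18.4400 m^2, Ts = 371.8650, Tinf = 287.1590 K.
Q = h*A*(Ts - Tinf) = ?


dT = 84.7060 K
Q = 440.7430 * 18.4400 * 84.7060 = 688431.1517 W

688431.1517 W


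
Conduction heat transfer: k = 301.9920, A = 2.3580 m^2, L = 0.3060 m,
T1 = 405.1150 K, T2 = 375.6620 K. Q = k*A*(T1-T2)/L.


dT = 29.4530 K
Q = 301.9920 * 2.3580 * 29.4530 / 0.3060 = 68540.5129 W

68540.5129 W


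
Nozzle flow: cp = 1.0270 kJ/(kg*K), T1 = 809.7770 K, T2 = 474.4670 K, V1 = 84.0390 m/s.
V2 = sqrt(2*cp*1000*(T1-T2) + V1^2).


dT = 335.3100 K
2*cp*1000*dT = 688726.7400
V1^2 = 7062.5535
V2 = sqrt(695789.2935) = 834.1399 m/s

834.1399 m/s


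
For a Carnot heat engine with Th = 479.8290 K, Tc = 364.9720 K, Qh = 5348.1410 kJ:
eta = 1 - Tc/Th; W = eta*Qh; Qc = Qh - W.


eta = 1 - 364.9720/479.8290 = 0.2394
W = 0.2394 * 5348.1410 = 1280.1882 kJ
Qc = 5348.1410 - 1280.1882 = 4067.9528 kJ

eta = 23.9371%, W = 1280.1882 kJ, Qc = 4067.9528 kJ


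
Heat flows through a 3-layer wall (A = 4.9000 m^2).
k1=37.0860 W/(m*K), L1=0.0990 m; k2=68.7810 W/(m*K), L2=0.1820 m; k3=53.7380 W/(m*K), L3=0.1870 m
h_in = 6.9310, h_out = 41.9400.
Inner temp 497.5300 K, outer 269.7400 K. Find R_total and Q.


R_conv_in = 1/(6.9310*4.9000) = 0.0294
R_1 = 0.0990/(37.0860*4.9000) = 0.0005
R_2 = 0.1820/(68.7810*4.9000) = 0.0005
R_3 = 0.1870/(53.7380*4.9000) = 0.0007
R_conv_out = 1/(41.9400*4.9000) = 0.0049
R_total = 0.0361 K/W
Q = 227.7900 / 0.0361 = 6308.9627 W

R_total = 0.0361 K/W, Q = 6308.9627 W


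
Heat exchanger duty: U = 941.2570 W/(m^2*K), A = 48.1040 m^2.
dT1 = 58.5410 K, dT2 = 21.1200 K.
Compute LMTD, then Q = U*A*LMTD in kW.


LMTD = 36.7050 K
Q = 941.2570 * 48.1040 * 36.7050 = 1661937.2706 W = 1661.9373 kW

1661.9373 kW


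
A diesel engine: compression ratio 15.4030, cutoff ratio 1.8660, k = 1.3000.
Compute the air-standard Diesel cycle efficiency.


r^(k-1) = 2.2713
rc^k = 2.2500
eta = 0.5112 = 51.1154%

51.1154%


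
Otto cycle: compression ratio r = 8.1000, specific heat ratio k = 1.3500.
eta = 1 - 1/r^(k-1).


r^(k-1) = 2.0796
eta = 1 - 1/2.0796 = 0.5191 = 51.9127%

51.9127%


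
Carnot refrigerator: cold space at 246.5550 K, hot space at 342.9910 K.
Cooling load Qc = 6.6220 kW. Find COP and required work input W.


COP = 246.5550 / 96.4360 = 2.5567
W = 6.6220 / 2.5567 = 2.5901 kW

COP = 2.5567, W = 2.5901 kW


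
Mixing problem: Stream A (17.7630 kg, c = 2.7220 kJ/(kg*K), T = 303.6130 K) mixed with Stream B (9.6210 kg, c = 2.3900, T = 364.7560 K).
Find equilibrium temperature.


num = 23067.2263
den = 71.3451
Tf = 323.3191 K

323.3191 K


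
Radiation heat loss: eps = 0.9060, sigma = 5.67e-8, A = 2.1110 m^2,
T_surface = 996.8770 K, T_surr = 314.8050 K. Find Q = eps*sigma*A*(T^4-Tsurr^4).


T^4 = 9.8757e+11
Tsurr^4 = 9.8212e+09
Q = 0.9060 * 5.67e-8 * 2.1110 * 9.7775e+11 = 106029.1212 W

106029.1212 W


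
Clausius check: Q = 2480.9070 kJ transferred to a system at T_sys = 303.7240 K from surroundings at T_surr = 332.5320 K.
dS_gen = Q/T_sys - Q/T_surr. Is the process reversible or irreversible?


dS_sys = 2480.9070/303.7240 = 8.1683 kJ/K
dS_surr = -2480.9070/332.5320 = -7.4607 kJ/K
dS_gen = 8.1683 - 7.4607 = 0.7076 kJ/K (irreversible)

dS_gen = 0.7076 kJ/K, irreversible


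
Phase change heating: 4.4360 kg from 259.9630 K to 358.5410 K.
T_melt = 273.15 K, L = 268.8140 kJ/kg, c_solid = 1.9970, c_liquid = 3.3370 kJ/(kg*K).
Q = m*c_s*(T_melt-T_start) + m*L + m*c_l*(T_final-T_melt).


Q1 (sensible, solid) = 4.4360 * 1.9970 * 13.1870 = 116.8196 kJ
Q2 (latent) = 4.4360 * 268.8140 = 1192.4589 kJ
Q3 (sensible, liquid) = 4.4360 * 3.3370 * 85.3910 = 1264.0372 kJ
Q_total = 2573.3156 kJ

2573.3156 kJ


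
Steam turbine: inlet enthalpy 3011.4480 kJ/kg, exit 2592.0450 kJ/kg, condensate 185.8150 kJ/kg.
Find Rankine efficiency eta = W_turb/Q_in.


W = 419.4030 kJ/kg
Q_in = 2825.6330 kJ/kg
eta = 0.1484 = 14.8428%

eta = 14.8428%


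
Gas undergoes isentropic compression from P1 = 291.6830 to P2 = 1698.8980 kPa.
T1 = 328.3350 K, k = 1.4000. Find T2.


(k-1)/k = 0.2857
(P2/P1)^exp = 1.6544
T2 = 328.3350 * 1.6544 = 543.2026 K

543.2026 K


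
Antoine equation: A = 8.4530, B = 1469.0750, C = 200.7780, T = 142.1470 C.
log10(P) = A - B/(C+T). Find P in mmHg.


C+T = 342.9250
B/(C+T) = 4.2840
log10(P) = 8.4530 - 4.2840 = 4.1690
P = 10^4.1690 = 14758.6211 mmHg

14758.6211 mmHg


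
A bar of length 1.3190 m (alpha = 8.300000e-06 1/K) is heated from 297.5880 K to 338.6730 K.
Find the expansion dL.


dT = 41.0850 K
dL = 8.300000e-06 * 1.3190 * 41.0850 = 0.000450 m
L_final = 1.319450 m

dL = 0.000450 m


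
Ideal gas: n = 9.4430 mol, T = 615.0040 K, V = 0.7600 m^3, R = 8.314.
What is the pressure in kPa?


P = nRT/V = 9.4430 * 8.314 * 615.0040 / 0.7600
= 48283.4118 / 0.7600 = 63530.8050 Pa = 63.5308 kPa

63.5308 kPa


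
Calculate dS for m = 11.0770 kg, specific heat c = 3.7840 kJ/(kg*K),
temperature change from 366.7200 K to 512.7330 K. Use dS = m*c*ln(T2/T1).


T2/T1 = 1.3982
ln(T2/T1) = 0.3352
dS = 11.0770 * 3.7840 * 0.3352 = 14.0482 kJ/K

14.0482 kJ/K


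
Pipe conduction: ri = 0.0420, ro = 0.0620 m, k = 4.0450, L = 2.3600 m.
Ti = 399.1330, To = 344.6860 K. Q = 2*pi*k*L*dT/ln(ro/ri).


dT = 54.4470 K
ln(ro/ri) = 0.3895
Q = 2*pi*4.0450*2.3600*54.4470 / 0.3895 = 8385.2531 W

8385.2531 W


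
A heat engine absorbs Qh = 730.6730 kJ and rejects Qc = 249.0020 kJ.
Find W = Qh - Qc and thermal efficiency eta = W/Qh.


W = 730.6730 - 249.0020 = 481.6710 kJ
eta = 481.6710 / 730.6730 = 0.6592 = 65.9216%

W = 481.6710 kJ, eta = 65.9216%


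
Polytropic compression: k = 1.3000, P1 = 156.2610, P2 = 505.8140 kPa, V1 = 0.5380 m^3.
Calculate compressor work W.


(k-1)/k = 0.2308
(P2/P1)^exp = 1.3114
W = 4.3333 * 156.2610 * 0.5380 * (1.3114 - 1) = 113.4304 kJ

113.4304 kJ


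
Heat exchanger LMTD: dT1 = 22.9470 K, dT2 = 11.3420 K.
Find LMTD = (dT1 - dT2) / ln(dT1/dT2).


dT1/dT2 = 2.0232
ln(dT1/dT2) = 0.7047
LMTD = 11.6050 / 0.7047 = 16.4686 K

16.4686 K


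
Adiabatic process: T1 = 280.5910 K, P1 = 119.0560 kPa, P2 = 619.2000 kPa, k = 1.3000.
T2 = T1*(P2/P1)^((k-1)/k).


(k-1)/k = 0.2308
(P2/P1)^exp = 1.4630
T2 = 280.5910 * 1.4630 = 410.5092 K

410.5092 K


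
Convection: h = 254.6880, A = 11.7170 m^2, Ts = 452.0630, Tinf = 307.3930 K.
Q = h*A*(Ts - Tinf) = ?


dT = 144.6700 K
Q = 254.6880 * 11.7170 * 144.6700 = 431721.2188 W

431721.2188 W


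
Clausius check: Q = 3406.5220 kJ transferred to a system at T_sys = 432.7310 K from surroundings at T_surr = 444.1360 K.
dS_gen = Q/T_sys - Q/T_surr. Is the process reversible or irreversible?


dS_sys = 3406.5220/432.7310 = 7.8721 kJ/K
dS_surr = -3406.5220/444.1360 = -7.6700 kJ/K
dS_gen = 7.8721 - 7.6700 = 0.2021 kJ/K (irreversible)

dS_gen = 0.2021 kJ/K, irreversible


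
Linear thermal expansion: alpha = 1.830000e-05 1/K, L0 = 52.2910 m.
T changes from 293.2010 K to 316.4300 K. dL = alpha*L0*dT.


dT = 23.2290 K
dL = 1.830000e-05 * 52.2910 * 23.2290 = 0.022228 m
L_final = 52.313228 m

dL = 0.022228 m


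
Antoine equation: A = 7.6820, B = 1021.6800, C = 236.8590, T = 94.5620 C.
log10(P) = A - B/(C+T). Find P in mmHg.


C+T = 331.4210
B/(C+T) = 3.0827
log10(P) = 7.6820 - 3.0827 = 4.5993
P = 10^4.5993 = 39744.2589 mmHg

39744.2589 mmHg


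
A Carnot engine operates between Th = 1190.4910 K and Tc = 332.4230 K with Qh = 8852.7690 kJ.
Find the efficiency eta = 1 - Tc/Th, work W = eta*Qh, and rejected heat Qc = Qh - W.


eta = 1 - 332.4230/1190.4910 = 0.7208
W = 0.7208 * 8852.7690 = 6380.7940 kJ
Qc = 8852.7690 - 6380.7940 = 2471.9750 kJ

eta = 72.0768%, W = 6380.7940 kJ, Qc = 2471.9750 kJ


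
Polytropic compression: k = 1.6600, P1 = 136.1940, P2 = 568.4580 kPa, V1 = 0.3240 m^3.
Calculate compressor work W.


(k-1)/k = 0.3976
(P2/P1)^exp = 1.7649
W = 2.5152 * 136.1940 * 0.3240 * (1.7649 - 1) = 84.8933 kJ

84.8933 kJ


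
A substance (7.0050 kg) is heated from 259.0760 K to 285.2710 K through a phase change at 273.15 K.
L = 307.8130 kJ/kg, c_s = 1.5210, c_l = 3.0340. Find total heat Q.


Q1 (sensible, solid) = 7.0050 * 1.5210 * 14.0740 = 149.9529 kJ
Q2 (latent) = 7.0050 * 307.8130 = 2156.2301 kJ
Q3 (sensible, liquid) = 7.0050 * 3.0340 * 12.1210 = 257.6097 kJ
Q_total = 2563.7926 kJ

2563.7926 kJ


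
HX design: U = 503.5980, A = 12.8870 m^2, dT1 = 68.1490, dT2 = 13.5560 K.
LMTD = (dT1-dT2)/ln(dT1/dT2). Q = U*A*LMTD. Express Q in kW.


LMTD = 33.8065 K
Q = 503.5980 * 12.8870 * 33.8065 = 219399.6668 W = 219.3997 kW

219.3997 kW


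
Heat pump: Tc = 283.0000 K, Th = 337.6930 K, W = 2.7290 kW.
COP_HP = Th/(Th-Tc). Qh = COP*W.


COP = 337.6930 / 54.6930 = 6.1743
Qh = 6.1743 * 2.7290 = 16.8498 kW

COP = 6.1743, Qh = 16.8498 kW


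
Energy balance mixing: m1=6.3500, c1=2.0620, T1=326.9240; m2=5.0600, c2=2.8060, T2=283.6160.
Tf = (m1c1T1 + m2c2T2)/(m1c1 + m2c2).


num = 8307.5268
den = 27.2921
Tf = 304.3935 K

304.3935 K


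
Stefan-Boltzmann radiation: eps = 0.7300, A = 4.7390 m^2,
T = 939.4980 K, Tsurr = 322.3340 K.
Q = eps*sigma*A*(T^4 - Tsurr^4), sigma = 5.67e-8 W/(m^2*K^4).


T^4 = 7.7908e+11
Tsurr^4 = 1.0795e+10
Q = 0.7300 * 5.67e-8 * 4.7390 * 7.6829e+11 = 150701.0783 W

150701.0783 W


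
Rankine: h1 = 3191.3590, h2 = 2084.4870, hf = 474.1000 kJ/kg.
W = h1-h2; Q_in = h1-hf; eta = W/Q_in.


W = 1106.8720 kJ/kg
Q_in = 2717.2590 kJ/kg
eta = 0.4073 = 40.7349%

eta = 40.7349%


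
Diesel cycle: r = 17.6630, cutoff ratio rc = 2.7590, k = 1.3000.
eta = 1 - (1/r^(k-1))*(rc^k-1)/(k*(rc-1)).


r^(k-1) = 2.3666
rc^k = 3.7409
eta = 0.4935 = 49.3515%

49.3515%


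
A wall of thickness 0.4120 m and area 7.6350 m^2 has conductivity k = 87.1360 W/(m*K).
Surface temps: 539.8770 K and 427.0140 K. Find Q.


dT = 112.8630 K
Q = 87.1360 * 7.6350 * 112.8630 / 0.4120 = 182247.2715 W

182247.2715 W


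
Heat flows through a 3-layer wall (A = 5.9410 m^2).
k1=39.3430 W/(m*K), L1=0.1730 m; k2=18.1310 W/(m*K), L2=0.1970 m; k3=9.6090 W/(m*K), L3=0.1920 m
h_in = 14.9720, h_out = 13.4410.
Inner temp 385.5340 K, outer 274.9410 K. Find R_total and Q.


R_conv_in = 1/(14.9720*5.9410) = 0.0112
R_1 = 0.1730/(39.3430*5.9410) = 0.0007
R_2 = 0.1970/(18.1310*5.9410) = 0.0018
R_3 = 0.1920/(9.6090*5.9410) = 0.0034
R_conv_out = 1/(13.4410*5.9410) = 0.0125
R_total = 0.0297 K/W
Q = 110.5930 / 0.0297 = 3723.9501 W

R_total = 0.0297 K/W, Q = 3723.9501 W


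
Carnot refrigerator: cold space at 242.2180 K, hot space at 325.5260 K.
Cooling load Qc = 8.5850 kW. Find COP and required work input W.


COP = 242.2180 / 83.3080 = 2.9075
W = 8.5850 / 2.9075 = 2.9527 kW

COP = 2.9075, W = 2.9527 kW


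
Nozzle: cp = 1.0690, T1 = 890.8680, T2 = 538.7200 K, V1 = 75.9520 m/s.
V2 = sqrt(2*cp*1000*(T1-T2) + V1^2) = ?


dT = 352.1480 K
2*cp*1000*dT = 752892.4240
V1^2 = 5768.7063
V2 = sqrt(758661.1303) = 871.0116 m/s

871.0116 m/s


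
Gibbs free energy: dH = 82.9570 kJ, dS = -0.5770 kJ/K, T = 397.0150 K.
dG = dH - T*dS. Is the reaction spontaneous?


T*dS = 397.0150 * -0.5770 = -229.0777 kJ
dG = 82.9570 + 229.0777 = 312.0347 kJ (non-spontaneous)

dG = 312.0347 kJ, non-spontaneous


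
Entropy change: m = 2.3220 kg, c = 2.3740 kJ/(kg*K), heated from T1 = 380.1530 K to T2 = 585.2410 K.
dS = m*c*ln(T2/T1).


T2/T1 = 1.5395
ln(T2/T1) = 0.4314
dS = 2.3220 * 2.3740 * 0.4314 = 2.3783 kJ/K

2.3783 kJ/K


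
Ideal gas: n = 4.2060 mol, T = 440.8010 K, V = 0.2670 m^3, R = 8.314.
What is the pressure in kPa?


P = nRT/V = 4.2060 * 8.314 * 440.8010 / 0.2670
= 15414.2309 / 0.2670 = 57731.2018 Pa = 57.7312 kPa

57.7312 kPa


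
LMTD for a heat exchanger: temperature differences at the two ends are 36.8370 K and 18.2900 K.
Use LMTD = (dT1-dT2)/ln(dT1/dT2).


dT1/dT2 = 2.0141
ln(dT1/dT2) = 0.7001
LMTD = 18.5470 / 0.7001 = 26.4901 K

26.4901 K


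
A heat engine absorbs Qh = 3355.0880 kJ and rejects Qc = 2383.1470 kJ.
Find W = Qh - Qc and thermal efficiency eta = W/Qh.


W = 3355.0880 - 2383.1470 = 971.9410 kJ
eta = 971.9410 / 3355.0880 = 0.2897 = 28.9692%

W = 971.9410 kJ, eta = 28.9692%


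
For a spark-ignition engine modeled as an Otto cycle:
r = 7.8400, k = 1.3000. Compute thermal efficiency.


r^(k-1) = 1.8548
eta = 1 - 1/1.8548 = 0.4609 = 46.0855%

46.0855%


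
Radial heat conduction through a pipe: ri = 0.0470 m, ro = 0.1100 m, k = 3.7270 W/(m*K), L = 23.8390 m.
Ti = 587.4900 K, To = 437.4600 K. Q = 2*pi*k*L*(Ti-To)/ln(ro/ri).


dT = 150.0300 K
ln(ro/ri) = 0.8503
Q = 2*pi*3.7270*23.8390*150.0300 / 0.8503 = 98495.5231 W

98495.5231 W


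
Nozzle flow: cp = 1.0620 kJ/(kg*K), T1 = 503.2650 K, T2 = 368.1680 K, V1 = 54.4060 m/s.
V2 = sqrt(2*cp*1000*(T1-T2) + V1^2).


dT = 135.0970 K
2*cp*1000*dT = 286946.0280
V1^2 = 2960.0128
V2 = sqrt(289906.0408) = 538.4292 m/s

538.4292 m/s


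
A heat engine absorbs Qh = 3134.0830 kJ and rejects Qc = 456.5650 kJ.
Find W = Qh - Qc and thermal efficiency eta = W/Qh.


W = 3134.0830 - 456.5650 = 2677.5180 kJ
eta = 2677.5180 / 3134.0830 = 0.8543 = 85.4323%

W = 2677.5180 kJ, eta = 85.4323%


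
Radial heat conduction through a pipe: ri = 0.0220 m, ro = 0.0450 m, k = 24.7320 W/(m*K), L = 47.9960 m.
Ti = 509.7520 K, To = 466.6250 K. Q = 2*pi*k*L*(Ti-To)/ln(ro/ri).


dT = 43.1270 K
ln(ro/ri) = 0.7156
Q = 2*pi*24.7320*47.9960*43.1270 / 0.7156 = 449480.5545 W

449480.5545 W


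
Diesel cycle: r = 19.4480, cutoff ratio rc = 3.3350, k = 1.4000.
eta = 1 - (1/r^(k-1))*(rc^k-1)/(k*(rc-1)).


r^(k-1) = 3.2776
rc^k = 5.3993
eta = 0.5894 = 58.9404%

58.9404%


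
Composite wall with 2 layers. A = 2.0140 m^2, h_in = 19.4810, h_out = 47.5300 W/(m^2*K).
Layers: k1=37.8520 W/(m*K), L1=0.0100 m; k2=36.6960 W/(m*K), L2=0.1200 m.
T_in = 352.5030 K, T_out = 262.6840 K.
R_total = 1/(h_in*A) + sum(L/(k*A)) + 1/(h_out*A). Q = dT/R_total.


R_conv_in = 1/(19.4810*2.0140) = 0.0255
R_1 = 0.0100/(37.8520*2.0140) = 0.0001
R_2 = 0.1200/(36.6960*2.0140) = 0.0016
R_conv_out = 1/(47.5300*2.0140) = 0.0104
R_total = 0.0377 K/W
Q = 89.8190 / 0.0377 = 2383.1602 W

R_total = 0.0377 K/W, Q = 2383.1602 W


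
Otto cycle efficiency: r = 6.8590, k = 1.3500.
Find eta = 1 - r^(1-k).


r^(k-1) = 1.9620
eta = 1 - 1/1.9620 = 0.4903 = 49.0307%

49.0307%


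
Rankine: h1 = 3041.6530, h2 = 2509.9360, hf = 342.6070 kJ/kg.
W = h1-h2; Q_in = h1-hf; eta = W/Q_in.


W = 531.7170 kJ/kg
Q_in = 2699.0460 kJ/kg
eta = 0.1970 = 19.7002%

eta = 19.7002%


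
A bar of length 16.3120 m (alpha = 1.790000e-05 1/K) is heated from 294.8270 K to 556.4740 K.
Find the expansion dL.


dT = 261.6470 K
dL = 1.790000e-05 * 16.3120 * 261.6470 = 0.076397 m
L_final = 16.388397 m

dL = 0.076397 m


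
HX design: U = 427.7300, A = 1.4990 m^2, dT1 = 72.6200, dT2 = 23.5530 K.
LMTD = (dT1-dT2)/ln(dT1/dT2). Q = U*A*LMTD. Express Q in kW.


LMTD = 43.5769 K
Q = 427.7300 * 1.4990 * 43.5769 = 27940.0649 W = 27.9401 kW

27.9401 kW


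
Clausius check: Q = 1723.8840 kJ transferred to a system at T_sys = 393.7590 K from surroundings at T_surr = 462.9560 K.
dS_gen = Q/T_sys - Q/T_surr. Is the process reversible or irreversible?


dS_sys = 1723.8840/393.7590 = 4.3780 kJ/K
dS_surr = -1723.8840/462.9560 = -3.7236 kJ/K
dS_gen = 4.3780 - 3.7236 = 0.6544 kJ/K (irreversible)

dS_gen = 0.6544 kJ/K, irreversible


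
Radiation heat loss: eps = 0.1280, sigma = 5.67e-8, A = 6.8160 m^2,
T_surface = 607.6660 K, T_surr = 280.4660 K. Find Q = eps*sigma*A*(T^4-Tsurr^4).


T^4 = 1.3635e+11
Tsurr^4 = 6.1876e+09
Q = 0.1280 * 5.67e-8 * 6.8160 * 1.3016e+11 = 6438.9203 W

6438.9203 W


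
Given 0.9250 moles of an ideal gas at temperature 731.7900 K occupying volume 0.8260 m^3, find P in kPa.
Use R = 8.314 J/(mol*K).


P = nRT/V = 0.9250 * 8.314 * 731.7900 / 0.8260
= 5627.7944 / 0.8260 = 6813.3104 Pa = 6.8133 kPa

6.8133 kPa


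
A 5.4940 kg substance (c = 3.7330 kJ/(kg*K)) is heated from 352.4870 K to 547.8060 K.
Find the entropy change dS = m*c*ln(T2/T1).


T2/T1 = 1.5541
ln(T2/T1) = 0.4409
dS = 5.4940 * 3.7330 * 0.4409 = 9.0426 kJ/K

9.0426 kJ/K


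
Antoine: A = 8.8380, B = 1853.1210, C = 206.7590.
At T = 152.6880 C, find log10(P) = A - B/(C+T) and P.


C+T = 359.4470
B/(C+T) = 5.1555
log10(P) = 8.8380 - 5.1555 = 3.6825
P = 10^3.6825 = 4814.1795 mmHg

4814.1795 mmHg


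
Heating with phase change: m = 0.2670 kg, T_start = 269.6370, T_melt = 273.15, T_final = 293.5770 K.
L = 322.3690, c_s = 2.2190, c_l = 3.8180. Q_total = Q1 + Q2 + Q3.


Q1 (sensible, solid) = 0.2670 * 2.2190 * 3.5130 = 2.0814 kJ
Q2 (latent) = 0.2670 * 322.3690 = 86.0725 kJ
Q3 (sensible, liquid) = 0.2670 * 3.8180 * 20.4270 = 20.8234 kJ
Q_total = 108.9773 kJ

108.9773 kJ


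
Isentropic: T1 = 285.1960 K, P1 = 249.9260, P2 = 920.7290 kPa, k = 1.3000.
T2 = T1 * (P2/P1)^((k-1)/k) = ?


(k-1)/k = 0.2308
(P2/P1)^exp = 1.3511
T2 = 285.1960 * 1.3511 = 385.3299 K

385.3299 K


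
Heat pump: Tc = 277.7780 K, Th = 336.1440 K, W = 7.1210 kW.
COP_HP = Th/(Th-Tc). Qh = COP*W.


COP = 336.1440 / 58.3660 = 5.7592
Qh = 5.7592 * 7.1210 = 41.0116 kW

COP = 5.7592, Qh = 41.0116 kW


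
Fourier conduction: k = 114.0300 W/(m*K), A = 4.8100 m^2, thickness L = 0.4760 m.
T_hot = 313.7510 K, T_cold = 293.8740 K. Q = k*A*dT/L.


dT = 19.8770 K
Q = 114.0300 * 4.8100 * 19.8770 / 0.4760 = 22903.8286 W

22903.8286 W


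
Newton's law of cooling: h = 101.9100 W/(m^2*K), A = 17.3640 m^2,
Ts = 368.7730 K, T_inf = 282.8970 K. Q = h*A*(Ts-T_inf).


dT = 85.8760 K
Q = 101.9100 * 17.3640 * 85.8760 = 151963.1846 W

151963.1846 W


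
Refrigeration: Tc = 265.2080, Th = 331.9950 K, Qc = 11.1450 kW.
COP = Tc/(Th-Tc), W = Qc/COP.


COP = 265.2080 / 66.7870 = 3.9710
W = 11.1450 / 3.9710 = 2.8066 kW

COP = 3.9710, W = 2.8066 kW


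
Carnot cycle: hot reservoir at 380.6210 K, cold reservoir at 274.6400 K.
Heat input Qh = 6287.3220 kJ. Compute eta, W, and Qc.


eta = 1 - 274.6400/380.6210 = 0.2784
W = 0.2784 * 6287.3220 = 1750.6566 kJ
Qc = 6287.3220 - 1750.6566 = 4536.6654 kJ

eta = 27.8442%, W = 1750.6566 kJ, Qc = 4536.6654 kJ


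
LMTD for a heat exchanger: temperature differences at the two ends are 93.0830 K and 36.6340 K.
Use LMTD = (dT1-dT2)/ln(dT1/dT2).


dT1/dT2 = 2.5409
ln(dT1/dT2) = 0.9325
LMTD = 56.4490 / 0.9325 = 60.5342 K

60.5342 K


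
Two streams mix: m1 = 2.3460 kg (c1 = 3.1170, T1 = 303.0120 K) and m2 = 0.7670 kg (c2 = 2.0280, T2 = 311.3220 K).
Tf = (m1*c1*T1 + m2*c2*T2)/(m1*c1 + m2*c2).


num = 2700.0237
den = 8.8680
Tf = 304.4696 K

304.4696 K


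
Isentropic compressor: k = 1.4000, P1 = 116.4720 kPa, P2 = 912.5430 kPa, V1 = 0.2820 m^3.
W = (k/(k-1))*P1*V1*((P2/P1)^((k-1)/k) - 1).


(k-1)/k = 0.2857
(P2/P1)^exp = 1.8007
W = 3.5000 * 116.4720 * 0.2820 * (1.8007 - 1) = 92.0450 kJ

92.0450 kJ


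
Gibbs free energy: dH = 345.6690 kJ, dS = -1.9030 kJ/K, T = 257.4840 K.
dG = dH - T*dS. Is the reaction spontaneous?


T*dS = 257.4840 * -1.9030 = -489.9921 kJ
dG = 345.6690 + 489.9921 = 835.6611 kJ (non-spontaneous)

dG = 835.6611 kJ, non-spontaneous


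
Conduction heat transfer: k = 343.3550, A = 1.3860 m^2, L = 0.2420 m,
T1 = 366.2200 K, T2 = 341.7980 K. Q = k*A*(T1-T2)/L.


dT = 24.4220 K
Q = 343.3550 * 1.3860 * 24.4220 / 0.2420 = 48025.5633 W

48025.5633 W


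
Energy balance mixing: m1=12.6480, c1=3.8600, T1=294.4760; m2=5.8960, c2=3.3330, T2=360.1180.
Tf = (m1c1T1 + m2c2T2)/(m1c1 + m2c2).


num = 21453.5066
den = 68.4726
Tf = 313.3150 K

313.3150 K


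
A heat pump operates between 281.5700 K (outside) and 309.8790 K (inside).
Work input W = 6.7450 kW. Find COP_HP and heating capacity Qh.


COP = 309.8790 / 28.3090 = 10.9463
Qh = 10.9463 * 6.7450 = 73.8328 kW

COP = 10.9463, Qh = 73.8328 kW


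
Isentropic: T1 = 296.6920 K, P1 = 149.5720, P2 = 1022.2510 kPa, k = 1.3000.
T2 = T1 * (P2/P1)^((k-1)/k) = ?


(k-1)/k = 0.2308
(P2/P1)^exp = 1.5582
T2 = 296.6920 * 1.5582 = 462.3071 K

462.3071 K


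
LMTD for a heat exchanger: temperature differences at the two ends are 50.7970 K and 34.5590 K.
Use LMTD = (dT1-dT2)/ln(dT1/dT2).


dT1/dT2 = 1.4699
ln(dT1/dT2) = 0.3852
LMTD = 16.2380 / 0.3852 = 42.1581 K

42.1581 K


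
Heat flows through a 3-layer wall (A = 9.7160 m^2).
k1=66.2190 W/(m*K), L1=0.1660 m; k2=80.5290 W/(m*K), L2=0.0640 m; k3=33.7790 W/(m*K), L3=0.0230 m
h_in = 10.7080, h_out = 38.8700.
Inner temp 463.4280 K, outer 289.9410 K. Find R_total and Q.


R_conv_in = 1/(10.7080*9.7160) = 0.0096
R_1 = 0.1660/(66.2190*9.7160) = 0.0003
R_2 = 0.0640/(80.5290*9.7160) = 8.1798e-05
R_3 = 0.0230/(33.7790*9.7160) = 7.0080e-05
R_conv_out = 1/(38.8700*9.7160) = 0.0026
R_total = 0.0127 K/W
Q = 173.4870 / 0.0127 = 13693.2218 W

R_total = 0.0127 K/W, Q = 13693.2218 W
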